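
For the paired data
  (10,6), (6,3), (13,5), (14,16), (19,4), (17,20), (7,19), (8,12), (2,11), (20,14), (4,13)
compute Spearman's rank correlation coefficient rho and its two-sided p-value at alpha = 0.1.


Step 1: Rank x and y separately (midranks; no ties here).
rank(x): 10->6, 6->3, 13->7, 14->8, 19->10, 17->9, 7->4, 8->5, 2->1, 20->11, 4->2
rank(y): 6->4, 3->1, 5->3, 16->9, 4->2, 20->11, 19->10, 12->6, 11->5, 14->8, 13->7
Step 2: d_i = R_x(i) - R_y(i); compute d_i^2.
  (6-4)^2=4, (3-1)^2=4, (7-3)^2=16, (8-9)^2=1, (10-2)^2=64, (9-11)^2=4, (4-10)^2=36, (5-6)^2=1, (1-5)^2=16, (11-8)^2=9, (2-7)^2=25
sum(d^2) = 180.
Step 3: rho = 1 - 6*180 / (11*(11^2 - 1)) = 1 - 1080/1320 = 0.181818.
Step 4: Under H0, t = rho * sqrt((n-2)/(1-rho^2)) = 0.5547 ~ t(9).
Step 5: Two-sided p-value from the t-distribution with 9 df = 0.592615.
Step 6: alpha = 0.1. fail to reject H0.

rho = 0.1818, p = 0.592615, fail to reject H0 at alpha = 0.1.


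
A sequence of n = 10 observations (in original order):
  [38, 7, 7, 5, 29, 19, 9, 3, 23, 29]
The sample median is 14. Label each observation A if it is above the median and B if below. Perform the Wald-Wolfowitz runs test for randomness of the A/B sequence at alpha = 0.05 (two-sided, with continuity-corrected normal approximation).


Step 1: Compute median = 14; label A = above, B = below.
Labels in order: ABBBAABBAA  (n_A = 5, n_B = 5)
Step 2: Count runs R = 5.
Step 3: Under H0 (random ordering), E[R] = 2*n_A*n_B/(n_A+n_B) + 1 = 2*5*5/10 + 1 = 6.0000.
        Var[R] = 2*n_A*n_B*(2*n_A*n_B - n_A - n_B) / ((n_A+n_B)^2 * (n_A+n_B-1)) = 2000/900 = 2.2222.
        SD[R] = 1.4907.
Step 4: Continuity-corrected z = (R + 0.5 - E[R]) / SD[R] = (5 + 0.5 - 6.0000) / 1.4907 = -0.3354.
Step 5: Two-sided p-value via normal approximation = 2*(1 - Phi(|z|)) = 0.737316.
Step 6: alpha = 0.05. fail to reject H0.

R = 5, z = -0.3354, p = 0.737316, fail to reject H0.


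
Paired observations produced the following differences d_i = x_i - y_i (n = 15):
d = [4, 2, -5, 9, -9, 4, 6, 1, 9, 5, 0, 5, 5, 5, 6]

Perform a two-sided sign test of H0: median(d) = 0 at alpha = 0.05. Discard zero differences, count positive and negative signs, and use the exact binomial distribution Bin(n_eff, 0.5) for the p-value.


Step 1: Discard zero differences. Original n = 15; n_eff = number of nonzero differences = 14.
Nonzero differences (with sign): +4, +2, -5, +9, -9, +4, +6, +1, +9, +5, +5, +5, +5, +6
Step 2: Count signs: positive = 12, negative = 2.
Step 3: Under H0: P(positive) = 0.5, so the number of positives S ~ Bin(14, 0.5).
Step 4: Two-sided exact p-value = sum of Bin(14,0.5) probabilities at or below the observed probability = 0.012939.
Step 5: alpha = 0.05. reject H0.

n_eff = 14, pos = 12, neg = 2, p = 0.012939, reject H0.


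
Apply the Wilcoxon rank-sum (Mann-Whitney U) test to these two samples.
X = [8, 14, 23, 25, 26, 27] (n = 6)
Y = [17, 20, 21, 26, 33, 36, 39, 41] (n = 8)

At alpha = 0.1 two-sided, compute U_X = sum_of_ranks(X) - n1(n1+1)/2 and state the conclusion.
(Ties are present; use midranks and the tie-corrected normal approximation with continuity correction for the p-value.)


Step 1: Combine and sort all 14 observations; assign midranks.
sorted (value, group): (8,X), (14,X), (17,Y), (20,Y), (21,Y), (23,X), (25,X), (26,X), (26,Y), (27,X), (33,Y), (36,Y), (39,Y), (41,Y)
ranks: 8->1, 14->2, 17->3, 20->4, 21->5, 23->6, 25->7, 26->8.5, 26->8.5, 27->10, 33->11, 36->12, 39->13, 41->14
Step 2: Rank sum for X: R1 = 1 + 2 + 6 + 7 + 8.5 + 10 = 34.5.
Step 3: U_X = R1 - n1(n1+1)/2 = 34.5 - 6*7/2 = 34.5 - 21 = 13.5.
       U_Y = n1*n2 - U_X = 48 - 13.5 = 34.5.
Step 4: Ties are present, so use the tie-corrected normal approximation (with continuity correction) for the p-value.
Step 5: p-value = 0.196213; compare to alpha = 0.1. fail to reject H0.

U_X = 13.5, p = 0.196213, fail to reject H0 at alpha = 0.1.


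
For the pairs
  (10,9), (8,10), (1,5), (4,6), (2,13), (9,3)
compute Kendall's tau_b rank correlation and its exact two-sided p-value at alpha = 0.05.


Step 1: Enumerate the 15 unordered pairs (i,j) with i<j and classify each by sign(x_j-x_i) * sign(y_j-y_i).
  (1,2):dx=-2,dy=+1->D; (1,3):dx=-9,dy=-4->C; (1,4):dx=-6,dy=-3->C; (1,5):dx=-8,dy=+4->D
  (1,6):dx=-1,dy=-6->C; (2,3):dx=-7,dy=-5->C; (2,4):dx=-4,dy=-4->C; (2,5):dx=-6,dy=+3->D
  (2,6):dx=+1,dy=-7->D; (3,4):dx=+3,dy=+1->C; (3,5):dx=+1,dy=+8->C; (3,6):dx=+8,dy=-2->D
  (4,5):dx=-2,dy=+7->D; (4,6):dx=+5,dy=-3->D; (5,6):dx=+7,dy=-10->D
Step 2: C = 7, D = 8, total pairs = 15.
Step 3: tau = (C - D)/(n(n-1)/2) = (7 - 8)/15 = -0.066667.
Step 4: Exact two-sided p-value (enumerate n! = 720 permutations of y under H0): p = 1.000000.
Step 5: alpha = 0.05. fail to reject H0.

tau_b = -0.0667 (C=7, D=8), p = 1.000000, fail to reject H0.


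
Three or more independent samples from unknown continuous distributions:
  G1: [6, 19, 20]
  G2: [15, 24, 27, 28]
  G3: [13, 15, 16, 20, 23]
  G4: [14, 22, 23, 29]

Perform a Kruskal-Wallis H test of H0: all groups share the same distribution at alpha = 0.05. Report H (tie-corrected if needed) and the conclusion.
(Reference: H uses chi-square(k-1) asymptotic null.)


Step 1: Combine all N = 16 observations and assign midranks.
sorted (value, group, rank): (6,G1,1), (13,G3,2), (14,G4,3), (15,G2,4.5), (15,G3,4.5), (16,G3,6), (19,G1,7), (20,G1,8.5), (20,G3,8.5), (22,G4,10), (23,G3,11.5), (23,G4,11.5), (24,G2,13), (27,G2,14), (28,G2,15), (29,G4,16)
Step 2: Sum ranks within each group.
R_1 = 16.5 (n_1 = 3)
R_2 = 46.5 (n_2 = 4)
R_3 = 32.5 (n_3 = 5)
R_4 = 40.5 (n_4 = 4)
Step 3: H = 12/(N(N+1)) * sum(R_i^2/n_i) - 3(N+1)
     = 12/(16*17) * (16.5^2/3 + 46.5^2/4 + 32.5^2/5 + 40.5^2/4) - 3*17
     = 0.044118 * 1252.62 - 51
     = 4.262868.
Step 4: Ties present; correction factor C = 1 - 18/(16^3 - 16) = 0.995588. Corrected H = 4.262868 / 0.995588 = 4.281758.
Step 5: Under H0, H ~ chi^2(3); p-value = 0.232603.
Step 6: alpha = 0.05. fail to reject H0.

H = 4.2818, df = 3, p = 0.232603, fail to reject H0.


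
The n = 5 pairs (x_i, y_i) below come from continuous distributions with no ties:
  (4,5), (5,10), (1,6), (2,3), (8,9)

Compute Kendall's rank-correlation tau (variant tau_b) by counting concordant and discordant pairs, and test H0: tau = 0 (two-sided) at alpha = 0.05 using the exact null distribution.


Step 1: Enumerate the 10 unordered pairs (i,j) with i<j and classify each by sign(x_j-x_i) * sign(y_j-y_i).
  (1,2):dx=+1,dy=+5->C; (1,3):dx=-3,dy=+1->D; (1,4):dx=-2,dy=-2->C; (1,5):dx=+4,dy=+4->C
  (2,3):dx=-4,dy=-4->C; (2,4):dx=-3,dy=-7->C; (2,5):dx=+3,dy=-1->D; (3,4):dx=+1,dy=-3->D
  (3,5):dx=+7,dy=+3->C; (4,5):dx=+6,dy=+6->C
Step 2: C = 7, D = 3, total pairs = 10.
Step 3: tau = (C - D)/(n(n-1)/2) = (7 - 3)/10 = 0.400000.
Step 4: Exact two-sided p-value (enumerate n! = 120 permutations of y under H0): p = 0.483333.
Step 5: alpha = 0.05. fail to reject H0.

tau_b = 0.4000 (C=7, D=3), p = 0.483333, fail to reject H0.


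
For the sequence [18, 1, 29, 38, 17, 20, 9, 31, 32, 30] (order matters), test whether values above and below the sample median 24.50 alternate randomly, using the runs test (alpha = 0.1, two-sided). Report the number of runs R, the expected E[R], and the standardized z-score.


Step 1: Compute median = 24.50; label A = above, B = below.
Labels in order: BBAABBBAAA  (n_A = 5, n_B = 5)
Step 2: Count runs R = 4.
Step 3: Under H0 (random ordering), E[R] = 2*n_A*n_B/(n_A+n_B) + 1 = 2*5*5/10 + 1 = 6.0000.
        Var[R] = 2*n_A*n_B*(2*n_A*n_B - n_A - n_B) / ((n_A+n_B)^2 * (n_A+n_B-1)) = 2000/900 = 2.2222.
        SD[R] = 1.4907.
Step 4: Continuity-corrected z = (R + 0.5 - E[R]) / SD[R] = (4 + 0.5 - 6.0000) / 1.4907 = -1.0062.
Step 5: Two-sided p-value via normal approximation = 2*(1 - Phi(|z|)) = 0.314305.
Step 6: alpha = 0.1. fail to reject H0.

R = 4, z = -1.0062, p = 0.314305, fail to reject H0.


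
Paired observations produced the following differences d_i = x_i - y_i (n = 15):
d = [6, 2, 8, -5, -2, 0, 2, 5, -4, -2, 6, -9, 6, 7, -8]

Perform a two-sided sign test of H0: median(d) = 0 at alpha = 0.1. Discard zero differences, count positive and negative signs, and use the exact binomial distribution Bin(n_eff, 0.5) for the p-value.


Step 1: Discard zero differences. Original n = 15; n_eff = number of nonzero differences = 14.
Nonzero differences (with sign): +6, +2, +8, -5, -2, +2, +5, -4, -2, +6, -9, +6, +7, -8
Step 2: Count signs: positive = 8, negative = 6.
Step 3: Under H0: P(positive) = 0.5, so the number of positives S ~ Bin(14, 0.5).
Step 4: Two-sided exact p-value = sum of Bin(14,0.5) probabilities at or below the observed probability = 0.790527.
Step 5: alpha = 0.1. fail to reject H0.

n_eff = 14, pos = 8, neg = 6, p = 0.790527, fail to reject H0.


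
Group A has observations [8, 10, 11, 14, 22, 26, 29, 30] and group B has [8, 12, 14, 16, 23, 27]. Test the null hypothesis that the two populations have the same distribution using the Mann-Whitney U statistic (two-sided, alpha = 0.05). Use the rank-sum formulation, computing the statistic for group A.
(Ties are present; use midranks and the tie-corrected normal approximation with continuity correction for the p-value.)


Step 1: Combine and sort all 14 observations; assign midranks.
sorted (value, group): (8,X), (8,Y), (10,X), (11,X), (12,Y), (14,X), (14,Y), (16,Y), (22,X), (23,Y), (26,X), (27,Y), (29,X), (30,X)
ranks: 8->1.5, 8->1.5, 10->3, 11->4, 12->5, 14->6.5, 14->6.5, 16->8, 22->9, 23->10, 26->11, 27->12, 29->13, 30->14
Step 2: Rank sum for X: R1 = 1.5 + 3 + 4 + 6.5 + 9 + 11 + 13 + 14 = 62.
Step 3: U_X = R1 - n1(n1+1)/2 = 62 - 8*9/2 = 62 - 36 = 26.
       U_Y = n1*n2 - U_X = 48 - 26 = 22.
Step 4: Ties are present, so use the tie-corrected normal approximation (with continuity correction) for the p-value.
Step 5: p-value = 0.846116; compare to alpha = 0.05. fail to reject H0.

U_X = 26, p = 0.846116, fail to reject H0 at alpha = 0.05.


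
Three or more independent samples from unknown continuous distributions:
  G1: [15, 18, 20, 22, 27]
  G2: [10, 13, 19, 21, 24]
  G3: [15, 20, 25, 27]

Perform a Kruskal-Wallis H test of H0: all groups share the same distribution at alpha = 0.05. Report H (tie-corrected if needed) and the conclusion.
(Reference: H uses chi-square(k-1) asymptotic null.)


Step 1: Combine all N = 14 observations and assign midranks.
sorted (value, group, rank): (10,G2,1), (13,G2,2), (15,G1,3.5), (15,G3,3.5), (18,G1,5), (19,G2,6), (20,G1,7.5), (20,G3,7.5), (21,G2,9), (22,G1,10), (24,G2,11), (25,G3,12), (27,G1,13.5), (27,G3,13.5)
Step 2: Sum ranks within each group.
R_1 = 39.5 (n_1 = 5)
R_2 = 29 (n_2 = 5)
R_3 = 36.5 (n_3 = 4)
Step 3: H = 12/(N(N+1)) * sum(R_i^2/n_i) - 3(N+1)
     = 12/(14*15) * (39.5^2/5 + 29^2/5 + 36.5^2/4) - 3*15
     = 0.057143 * 813.312 - 45
     = 1.475000.
Step 4: Ties present; correction factor C = 1 - 18/(14^3 - 14) = 0.993407. Corrected H = 1.475000 / 0.993407 = 1.484790.
Step 5: Under H0, H ~ chi^2(2); p-value = 0.475973.
Step 6: alpha = 0.05. fail to reject H0.

H = 1.4848, df = 2, p = 0.475973, fail to reject H0.


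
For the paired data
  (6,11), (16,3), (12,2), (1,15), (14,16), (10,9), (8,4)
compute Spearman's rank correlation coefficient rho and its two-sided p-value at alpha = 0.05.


Step 1: Rank x and y separately (midranks; no ties here).
rank(x): 6->2, 16->7, 12->5, 1->1, 14->6, 10->4, 8->3
rank(y): 11->5, 3->2, 2->1, 15->6, 16->7, 9->4, 4->3
Step 2: d_i = R_x(i) - R_y(i); compute d_i^2.
  (2-5)^2=9, (7-2)^2=25, (5-1)^2=16, (1-6)^2=25, (6-7)^2=1, (4-4)^2=0, (3-3)^2=0
sum(d^2) = 76.
Step 3: rho = 1 - 6*76 / (7*(7^2 - 1)) = 1 - 456/336 = -0.357143.
Step 4: Under H0, t = rho * sqrt((n-2)/(1-rho^2)) = -0.8550 ~ t(5).
Step 5: Two-sided p-value from the t-distribution with 5 df = 0.431611.
Step 6: alpha = 0.05. fail to reject H0.

rho = -0.3571, p = 0.431611, fail to reject H0 at alpha = 0.05.


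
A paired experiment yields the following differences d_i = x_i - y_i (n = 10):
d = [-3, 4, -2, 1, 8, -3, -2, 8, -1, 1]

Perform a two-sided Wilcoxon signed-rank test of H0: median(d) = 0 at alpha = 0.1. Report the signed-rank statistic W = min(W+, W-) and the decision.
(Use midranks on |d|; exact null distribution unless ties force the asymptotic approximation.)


Step 1: Drop any zero differences (none here) and take |d_i|.
|d| = [3, 4, 2, 1, 8, 3, 2, 8, 1, 1]
Step 2: Midrank |d_i| (ties get averaged ranks).
ranks: |3|->6.5, |4|->8, |2|->4.5, |1|->2, |8|->9.5, |3|->6.5, |2|->4.5, |8|->9.5, |1|->2, |1|->2
Step 3: Attach original signs; sum ranks with positive sign and with negative sign.
W+ = 8 + 2 + 9.5 + 9.5 + 2 = 31
W- = 6.5 + 4.5 + 6.5 + 4.5 + 2 = 24
(Check: W+ + W- = 55 should equal n(n+1)/2 = 55.)
Step 4: Test statistic W = min(W+, W-) = 24.
Step 5: Ties in |d|, so use the tie-corrected normal approximation.
        E[W] = n(n+1)/4 = 10*11/4 = 27.5.
        Tie groups: |d|=1 (t=3), |d|=2 (t=2), |d|=3 (t=2), |d|=8 (t=2); sum(t^3 - t) = 42.
        Var[W] = n(n+1)(2n+1)/24 - sum(t^3-t)/48 = 2310/24 - 42/48 = 95.375.
        z = (W - E[W]) / sqrt(Var[W]) = (24 - 27.5) / 9.7660 = -0.3584.
        Two-sided p = 2*Phi(z) = 0.720055.
Step 6: alpha = 0.1. fail to reject H0.

W+ = 31, W- = 24, W = min = 24, p = 0.720055, fail to reject H0.


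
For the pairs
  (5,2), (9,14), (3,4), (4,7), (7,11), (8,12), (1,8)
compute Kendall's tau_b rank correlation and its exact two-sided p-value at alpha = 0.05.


Step 1: Enumerate the 21 unordered pairs (i,j) with i<j and classify each by sign(x_j-x_i) * sign(y_j-y_i).
  (1,2):dx=+4,dy=+12->C; (1,3):dx=-2,dy=+2->D; (1,4):dx=-1,dy=+5->D; (1,5):dx=+2,dy=+9->C
  (1,6):dx=+3,dy=+10->C; (1,7):dx=-4,dy=+6->D; (2,3):dx=-6,dy=-10->C; (2,4):dx=-5,dy=-7->C
  (2,5):dx=-2,dy=-3->C; (2,6):dx=-1,dy=-2->C; (2,7):dx=-8,dy=-6->C; (3,4):dx=+1,dy=+3->C
  (3,5):dx=+4,dy=+7->C; (3,6):dx=+5,dy=+8->C; (3,7):dx=-2,dy=+4->D; (4,5):dx=+3,dy=+4->C
  (4,6):dx=+4,dy=+5->C; (4,7):dx=-3,dy=+1->D; (5,6):dx=+1,dy=+1->C; (5,7):dx=-6,dy=-3->C
  (6,7):dx=-7,dy=-4->C
Step 2: C = 16, D = 5, total pairs = 21.
Step 3: tau = (C - D)/(n(n-1)/2) = (16 - 5)/21 = 0.523810.
Step 4: Exact two-sided p-value (enumerate n! = 5040 permutations of y under H0): p = 0.136111.
Step 5: alpha = 0.05. fail to reject H0.

tau_b = 0.5238 (C=16, D=5), p = 0.136111, fail to reject H0.


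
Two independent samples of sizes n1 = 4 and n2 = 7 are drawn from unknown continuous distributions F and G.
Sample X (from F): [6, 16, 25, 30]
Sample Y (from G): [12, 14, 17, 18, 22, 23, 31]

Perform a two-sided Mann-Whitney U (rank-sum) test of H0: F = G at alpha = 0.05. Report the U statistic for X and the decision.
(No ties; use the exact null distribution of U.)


Step 1: Combine and sort all 11 observations; assign midranks.
sorted (value, group): (6,X), (12,Y), (14,Y), (16,X), (17,Y), (18,Y), (22,Y), (23,Y), (25,X), (30,X), (31,Y)
ranks: 6->1, 12->2, 14->3, 16->4, 17->5, 18->6, 22->7, 23->8, 25->9, 30->10, 31->11
Step 2: Rank sum for X: R1 = 1 + 4 + 9 + 10 = 24.
Step 3: U_X = R1 - n1(n1+1)/2 = 24 - 4*5/2 = 24 - 10 = 14.
       U_Y = n1*n2 - U_X = 28 - 14 = 14.
Step 4: No ties, so the exact null distribution of U (based on enumerating the C(11,4) = 330 equally likely rank assignments) gives the two-sided p-value.
Step 5: p-value = 1.000000; compare to alpha = 0.05. fail to reject H0.

U_X = 14, p = 1.000000, fail to reject H0 at alpha = 0.05.


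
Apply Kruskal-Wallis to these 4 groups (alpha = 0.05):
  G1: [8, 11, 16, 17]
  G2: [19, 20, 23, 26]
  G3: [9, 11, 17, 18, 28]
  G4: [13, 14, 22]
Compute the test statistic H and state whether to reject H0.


Step 1: Combine all N = 16 observations and assign midranks.
sorted (value, group, rank): (8,G1,1), (9,G3,2), (11,G1,3.5), (11,G3,3.5), (13,G4,5), (14,G4,6), (16,G1,7), (17,G1,8.5), (17,G3,8.5), (18,G3,10), (19,G2,11), (20,G2,12), (22,G4,13), (23,G2,14), (26,G2,15), (28,G3,16)
Step 2: Sum ranks within each group.
R_1 = 20 (n_1 = 4)
R_2 = 52 (n_2 = 4)
R_3 = 40 (n_3 = 5)
R_4 = 24 (n_4 = 3)
Step 3: H = 12/(N(N+1)) * sum(R_i^2/n_i) - 3(N+1)
     = 12/(16*17) * (20^2/4 + 52^2/4 + 40^2/5 + 24^2/3) - 3*17
     = 0.044118 * 1288 - 51
     = 5.823529.
Step 4: Ties present; correction factor C = 1 - 12/(16^3 - 16) = 0.997059. Corrected H = 5.823529 / 0.997059 = 5.840708.
Step 5: Under H0, H ~ chi^2(3); p-value = 0.119623.
Step 6: alpha = 0.05. fail to reject H0.

H = 5.8407, df = 3, p = 0.119623, fail to reject H0.


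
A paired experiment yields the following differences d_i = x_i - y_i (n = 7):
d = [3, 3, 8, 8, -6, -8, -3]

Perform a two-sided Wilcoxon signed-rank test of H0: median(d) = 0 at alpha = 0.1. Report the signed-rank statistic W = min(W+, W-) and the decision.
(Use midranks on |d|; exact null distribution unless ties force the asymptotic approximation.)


Step 1: Drop any zero differences (none here) and take |d_i|.
|d| = [3, 3, 8, 8, 6, 8, 3]
Step 2: Midrank |d_i| (ties get averaged ranks).
ranks: |3|->2, |3|->2, |8|->6, |8|->6, |6|->4, |8|->6, |3|->2
Step 3: Attach original signs; sum ranks with positive sign and with negative sign.
W+ = 2 + 2 + 6 + 6 = 16
W- = 4 + 6 + 2 = 12
(Check: W+ + W- = 28 should equal n(n+1)/2 = 28.)
Step 4: Test statistic W = min(W+, W-) = 12.
Step 5: Ties in |d|, so use the tie-corrected normal approximation.
        E[W] = n(n+1)/4 = 7*8/4 = 14.
        Tie groups: |d|=3 (t=3), |d|=8 (t=3); sum(t^3 - t) = 48.
        Var[W] = n(n+1)(2n+1)/24 - sum(t^3-t)/48 = 840/24 - 48/48 = 34.
        z = (W - E[W]) / sqrt(Var[W]) = (12 - 14) / 5.8310 = -0.3430.
        Two-sided p = 2*Phi(z) = 0.731601.
Step 6: alpha = 0.1. fail to reject H0.

W+ = 16, W- = 12, W = min = 12, p = 0.731601, fail to reject H0.


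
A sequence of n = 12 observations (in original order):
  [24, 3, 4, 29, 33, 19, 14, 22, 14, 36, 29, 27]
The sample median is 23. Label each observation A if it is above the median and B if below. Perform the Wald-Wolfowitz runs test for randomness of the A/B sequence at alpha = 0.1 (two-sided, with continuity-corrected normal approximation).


Step 1: Compute median = 23; label A = above, B = below.
Labels in order: ABBAABBBBAAA  (n_A = 6, n_B = 6)
Step 2: Count runs R = 5.
Step 3: Under H0 (random ordering), E[R] = 2*n_A*n_B/(n_A+n_B) + 1 = 2*6*6/12 + 1 = 7.0000.
        Var[R] = 2*n_A*n_B*(2*n_A*n_B - n_A - n_B) / ((n_A+n_B)^2 * (n_A+n_B-1)) = 4320/1584 = 2.7273.
        SD[R] = 1.6514.
Step 4: Continuity-corrected z = (R + 0.5 - E[R]) / SD[R] = (5 + 0.5 - 7.0000) / 1.6514 = -0.9083.
Step 5: Two-sided p-value via normal approximation = 2*(1 - Phi(|z|)) = 0.363722.
Step 6: alpha = 0.1. fail to reject H0.

R = 5, z = -0.9083, p = 0.363722, fail to reject H0.


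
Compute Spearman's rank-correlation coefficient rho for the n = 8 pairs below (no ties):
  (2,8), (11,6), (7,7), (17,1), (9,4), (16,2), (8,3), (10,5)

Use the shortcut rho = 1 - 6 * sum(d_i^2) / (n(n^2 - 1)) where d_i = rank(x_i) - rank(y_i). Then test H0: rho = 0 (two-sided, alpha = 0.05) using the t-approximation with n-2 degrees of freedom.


Step 1: Rank x and y separately (midranks; no ties here).
rank(x): 2->1, 11->6, 7->2, 17->8, 9->4, 16->7, 8->3, 10->5
rank(y): 8->8, 6->6, 7->7, 1->1, 4->4, 2->2, 3->3, 5->5
Step 2: d_i = R_x(i) - R_y(i); compute d_i^2.
  (1-8)^2=49, (6-6)^2=0, (2-7)^2=25, (8-1)^2=49, (4-4)^2=0, (7-2)^2=25, (3-3)^2=0, (5-5)^2=0
sum(d^2) = 148.
Step 3: rho = 1 - 6*148 / (8*(8^2 - 1)) = 1 - 888/504 = -0.761905.
Step 4: Under H0, t = rho * sqrt((n-2)/(1-rho^2)) = -2.8814 ~ t(6).
Step 5: Two-sided p-value from the t-distribution with 6 df = 0.028005.
Step 6: alpha = 0.05. reject H0.

rho = -0.7619, p = 0.028005, reject H0 at alpha = 0.05.


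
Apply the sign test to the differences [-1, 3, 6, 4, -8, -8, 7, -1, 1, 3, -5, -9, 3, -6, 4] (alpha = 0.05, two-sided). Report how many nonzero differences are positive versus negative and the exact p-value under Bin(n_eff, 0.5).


Step 1: Discard zero differences. Original n = 15; n_eff = number of nonzero differences = 15.
Nonzero differences (with sign): -1, +3, +6, +4, -8, -8, +7, -1, +1, +3, -5, -9, +3, -6, +4
Step 2: Count signs: positive = 8, negative = 7.
Step 3: Under H0: P(positive) = 0.5, so the number of positives S ~ Bin(15, 0.5).
Step 4: Two-sided exact p-value = sum of Bin(15,0.5) probabilities at or below the observed probability = 1.000000.
Step 5: alpha = 0.05. fail to reject H0.

n_eff = 15, pos = 8, neg = 7, p = 1.000000, fail to reject H0.


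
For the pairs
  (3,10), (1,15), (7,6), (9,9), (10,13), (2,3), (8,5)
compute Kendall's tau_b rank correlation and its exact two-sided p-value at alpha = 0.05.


Step 1: Enumerate the 21 unordered pairs (i,j) with i<j and classify each by sign(x_j-x_i) * sign(y_j-y_i).
  (1,2):dx=-2,dy=+5->D; (1,3):dx=+4,dy=-4->D; (1,4):dx=+6,dy=-1->D; (1,5):dx=+7,dy=+3->C
  (1,6):dx=-1,dy=-7->C; (1,7):dx=+5,dy=-5->D; (2,3):dx=+6,dy=-9->D; (2,4):dx=+8,dy=-6->D
  (2,5):dx=+9,dy=-2->D; (2,6):dx=+1,dy=-12->D; (2,7):dx=+7,dy=-10->D; (3,4):dx=+2,dy=+3->C
  (3,5):dx=+3,dy=+7->C; (3,6):dx=-5,dy=-3->C; (3,7):dx=+1,dy=-1->D; (4,5):dx=+1,dy=+4->C
  (4,6):dx=-7,dy=-6->C; (4,7):dx=-1,dy=-4->C; (5,6):dx=-8,dy=-10->C; (5,7):dx=-2,dy=-8->C
  (6,7):dx=+6,dy=+2->C
Step 2: C = 11, D = 10, total pairs = 21.
Step 3: tau = (C - D)/(n(n-1)/2) = (11 - 10)/21 = 0.047619.
Step 4: Exact two-sided p-value (enumerate n! = 5040 permutations of y under H0): p = 1.000000.
Step 5: alpha = 0.05. fail to reject H0.

tau_b = 0.0476 (C=11, D=10), p = 1.000000, fail to reject H0.


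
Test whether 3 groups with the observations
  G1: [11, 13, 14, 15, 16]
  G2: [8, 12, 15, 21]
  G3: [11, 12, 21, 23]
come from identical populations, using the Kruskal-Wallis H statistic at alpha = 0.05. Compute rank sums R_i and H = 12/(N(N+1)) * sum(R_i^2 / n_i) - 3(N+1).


Step 1: Combine all N = 13 observations and assign midranks.
sorted (value, group, rank): (8,G2,1), (11,G1,2.5), (11,G3,2.5), (12,G2,4.5), (12,G3,4.5), (13,G1,6), (14,G1,7), (15,G1,8.5), (15,G2,8.5), (16,G1,10), (21,G2,11.5), (21,G3,11.5), (23,G3,13)
Step 2: Sum ranks within each group.
R_1 = 34 (n_1 = 5)
R_2 = 25.5 (n_2 = 4)
R_3 = 31.5 (n_3 = 4)
Step 3: H = 12/(N(N+1)) * sum(R_i^2/n_i) - 3(N+1)
     = 12/(13*14) * (34^2/5 + 25.5^2/4 + 31.5^2/4) - 3*14
     = 0.065934 * 641.825 - 42
     = 0.318132.
Step 4: Ties present; correction factor C = 1 - 24/(13^3 - 13) = 0.989011. Corrected H = 0.318132 / 0.989011 = 0.321667.
Step 5: Under H0, H ~ chi^2(2); p-value = 0.851434.
Step 6: alpha = 0.05. fail to reject H0.

H = 0.3217, df = 2, p = 0.851434, fail to reject H0.


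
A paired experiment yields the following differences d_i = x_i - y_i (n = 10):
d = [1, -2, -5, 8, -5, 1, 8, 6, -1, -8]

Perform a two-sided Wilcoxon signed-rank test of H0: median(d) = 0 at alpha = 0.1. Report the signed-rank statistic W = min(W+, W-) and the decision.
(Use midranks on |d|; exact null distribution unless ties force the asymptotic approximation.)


Step 1: Drop any zero differences (none here) and take |d_i|.
|d| = [1, 2, 5, 8, 5, 1, 8, 6, 1, 8]
Step 2: Midrank |d_i| (ties get averaged ranks).
ranks: |1|->2, |2|->4, |5|->5.5, |8|->9, |5|->5.5, |1|->2, |8|->9, |6|->7, |1|->2, |8|->9
Step 3: Attach original signs; sum ranks with positive sign and with negative sign.
W+ = 2 + 9 + 2 + 9 + 7 = 29
W- = 4 + 5.5 + 5.5 + 2 + 9 = 26
(Check: W+ + W- = 55 should equal n(n+1)/2 = 55.)
Step 4: Test statistic W = min(W+, W-) = 26.
Step 5: Ties in |d|, so use the tie-corrected normal approximation.
        E[W] = n(n+1)/4 = 10*11/4 = 27.5.
        Tie groups: |d|=1 (t=3), |d|=5 (t=2), |d|=8 (t=3); sum(t^3 - t) = 54.
        Var[W] = n(n+1)(2n+1)/24 - sum(t^3-t)/48 = 2310/24 - 54/48 = 95.125.
        z = (W - E[W]) / sqrt(Var[W]) = (26 - 27.5) / 9.7532 = -0.1538.
        Two-sided p = 2*Phi(z) = 0.877771.
Step 6: alpha = 0.1. fail to reject H0.

W+ = 29, W- = 26, W = min = 26, p = 0.877771, fail to reject H0.


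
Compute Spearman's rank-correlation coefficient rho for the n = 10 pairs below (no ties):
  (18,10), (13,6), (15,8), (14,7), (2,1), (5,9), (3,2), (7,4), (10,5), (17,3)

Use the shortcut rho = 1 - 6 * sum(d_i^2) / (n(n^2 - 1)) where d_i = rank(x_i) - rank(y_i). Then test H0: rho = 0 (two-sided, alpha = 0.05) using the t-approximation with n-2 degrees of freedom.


Step 1: Rank x and y separately (midranks; no ties here).
rank(x): 18->10, 13->6, 15->8, 14->7, 2->1, 5->3, 3->2, 7->4, 10->5, 17->9
rank(y): 10->10, 6->6, 8->8, 7->7, 1->1, 9->9, 2->2, 4->4, 5->5, 3->3
Step 2: d_i = R_x(i) - R_y(i); compute d_i^2.
  (10-10)^2=0, (6-6)^2=0, (8-8)^2=0, (7-7)^2=0, (1-1)^2=0, (3-9)^2=36, (2-2)^2=0, (4-4)^2=0, (5-5)^2=0, (9-3)^2=36
sum(d^2) = 72.
Step 3: rho = 1 - 6*72 / (10*(10^2 - 1)) = 1 - 432/990 = 0.563636.
Step 4: Under H0, t = rho * sqrt((n-2)/(1-rho^2)) = 1.9300 ~ t(8).
Step 5: Two-sided p-value from the t-distribution with 8 df = 0.089724.
Step 6: alpha = 0.05. fail to reject H0.

rho = 0.5636, p = 0.089724, fail to reject H0 at alpha = 0.05.


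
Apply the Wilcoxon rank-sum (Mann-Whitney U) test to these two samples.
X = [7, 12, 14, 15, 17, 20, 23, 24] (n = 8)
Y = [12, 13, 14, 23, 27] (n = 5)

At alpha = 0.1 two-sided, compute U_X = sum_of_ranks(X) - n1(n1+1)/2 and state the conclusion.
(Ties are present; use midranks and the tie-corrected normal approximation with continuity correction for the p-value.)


Step 1: Combine and sort all 13 observations; assign midranks.
sorted (value, group): (7,X), (12,X), (12,Y), (13,Y), (14,X), (14,Y), (15,X), (17,X), (20,X), (23,X), (23,Y), (24,X), (27,Y)
ranks: 7->1, 12->2.5, 12->2.5, 13->4, 14->5.5, 14->5.5, 15->7, 17->8, 20->9, 23->10.5, 23->10.5, 24->12, 27->13
Step 2: Rank sum for X: R1 = 1 + 2.5 + 5.5 + 7 + 8 + 9 + 10.5 + 12 = 55.5.
Step 3: U_X = R1 - n1(n1+1)/2 = 55.5 - 8*9/2 = 55.5 - 36 = 19.5.
       U_Y = n1*n2 - U_X = 40 - 19.5 = 20.5.
Step 4: Ties are present, so use the tie-corrected normal approximation (with continuity correction) for the p-value.
Step 5: p-value = 1.000000; compare to alpha = 0.1. fail to reject H0.

U_X = 19.5, p = 1.000000, fail to reject H0 at alpha = 0.1.


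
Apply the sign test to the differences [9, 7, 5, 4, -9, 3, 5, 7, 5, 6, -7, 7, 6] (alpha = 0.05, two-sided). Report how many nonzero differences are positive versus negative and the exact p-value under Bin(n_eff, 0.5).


Step 1: Discard zero differences. Original n = 13; n_eff = number of nonzero differences = 13.
Nonzero differences (with sign): +9, +7, +5, +4, -9, +3, +5, +7, +5, +6, -7, +7, +6
Step 2: Count signs: positive = 11, negative = 2.
Step 3: Under H0: P(positive) = 0.5, so the number of positives S ~ Bin(13, 0.5).
Step 4: Two-sided exact p-value = sum of Bin(13,0.5) probabilities at or below the observed probability = 0.022461.
Step 5: alpha = 0.05. reject H0.

n_eff = 13, pos = 11, neg = 2, p = 0.022461, reject H0.


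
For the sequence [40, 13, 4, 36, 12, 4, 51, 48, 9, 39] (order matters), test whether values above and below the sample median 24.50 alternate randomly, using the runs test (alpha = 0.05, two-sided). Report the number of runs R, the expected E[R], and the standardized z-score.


Step 1: Compute median = 24.50; label A = above, B = below.
Labels in order: ABBABBAABA  (n_A = 5, n_B = 5)
Step 2: Count runs R = 7.
Step 3: Under H0 (random ordering), E[R] = 2*n_A*n_B/(n_A+n_B) + 1 = 2*5*5/10 + 1 = 6.0000.
        Var[R] = 2*n_A*n_B*(2*n_A*n_B - n_A - n_B) / ((n_A+n_B)^2 * (n_A+n_B-1)) = 2000/900 = 2.2222.
        SD[R] = 1.4907.
Step 4: Continuity-corrected z = (R - 0.5 - E[R]) / SD[R] = (7 - 0.5 - 6.0000) / 1.4907 = 0.3354.
Step 5: Two-sided p-value via normal approximation = 2*(1 - Phi(|z|)) = 0.737316.
Step 6: alpha = 0.05. fail to reject H0.

R = 7, z = 0.3354, p = 0.737316, fail to reject H0.


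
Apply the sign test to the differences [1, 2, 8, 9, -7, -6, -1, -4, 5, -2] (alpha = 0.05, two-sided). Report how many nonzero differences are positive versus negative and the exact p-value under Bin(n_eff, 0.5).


Step 1: Discard zero differences. Original n = 10; n_eff = number of nonzero differences = 10.
Nonzero differences (with sign): +1, +2, +8, +9, -7, -6, -1, -4, +5, -2
Step 2: Count signs: positive = 5, negative = 5.
Step 3: Under H0: P(positive) = 0.5, so the number of positives S ~ Bin(10, 0.5).
Step 4: Two-sided exact p-value = sum of Bin(10,0.5) probabilities at or below the observed probability = 1.000000.
Step 5: alpha = 0.05. fail to reject H0.

n_eff = 10, pos = 5, neg = 5, p = 1.000000, fail to reject H0.


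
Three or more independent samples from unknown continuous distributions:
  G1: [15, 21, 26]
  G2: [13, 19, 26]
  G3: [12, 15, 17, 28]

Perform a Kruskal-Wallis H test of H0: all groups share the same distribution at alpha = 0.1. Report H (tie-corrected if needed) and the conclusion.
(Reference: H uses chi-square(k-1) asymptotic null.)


Step 1: Combine all N = 10 observations and assign midranks.
sorted (value, group, rank): (12,G3,1), (13,G2,2), (15,G1,3.5), (15,G3,3.5), (17,G3,5), (19,G2,6), (21,G1,7), (26,G1,8.5), (26,G2,8.5), (28,G3,10)
Step 2: Sum ranks within each group.
R_1 = 19 (n_1 = 3)
R_2 = 16.5 (n_2 = 3)
R_3 = 19.5 (n_3 = 4)
Step 3: H = 12/(N(N+1)) * sum(R_i^2/n_i) - 3(N+1)
     = 12/(10*11) * (19^2/3 + 16.5^2/3 + 19.5^2/4) - 3*11
     = 0.109091 * 306.146 - 33
     = 0.397727.
Step 4: Ties present; correction factor C = 1 - 12/(10^3 - 10) = 0.987879. Corrected H = 0.397727 / 0.987879 = 0.402607.
Step 5: Under H0, H ~ chi^2(2); p-value = 0.817664.
Step 6: alpha = 0.1. fail to reject H0.

H = 0.4026, df = 2, p = 0.817664, fail to reject H0.


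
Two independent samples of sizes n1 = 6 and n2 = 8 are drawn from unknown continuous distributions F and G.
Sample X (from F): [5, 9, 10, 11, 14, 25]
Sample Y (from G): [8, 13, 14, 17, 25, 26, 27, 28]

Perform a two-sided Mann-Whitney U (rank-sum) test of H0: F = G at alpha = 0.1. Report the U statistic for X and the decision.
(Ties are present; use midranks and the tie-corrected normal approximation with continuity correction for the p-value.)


Step 1: Combine and sort all 14 observations; assign midranks.
sorted (value, group): (5,X), (8,Y), (9,X), (10,X), (11,X), (13,Y), (14,X), (14,Y), (17,Y), (25,X), (25,Y), (26,Y), (27,Y), (28,Y)
ranks: 5->1, 8->2, 9->3, 10->4, 11->5, 13->6, 14->7.5, 14->7.5, 17->9, 25->10.5, 25->10.5, 26->12, 27->13, 28->14
Step 2: Rank sum for X: R1 = 1 + 3 + 4 + 5 + 7.5 + 10.5 = 31.
Step 3: U_X = R1 - n1(n1+1)/2 = 31 - 6*7/2 = 31 - 21 = 10.
       U_Y = n1*n2 - U_X = 48 - 10 = 38.
Step 4: Ties are present, so use the tie-corrected normal approximation (with continuity correction) for the p-value.
Step 5: p-value = 0.080692; compare to alpha = 0.1. reject H0.

U_X = 10, p = 0.080692, reject H0 at alpha = 0.1.


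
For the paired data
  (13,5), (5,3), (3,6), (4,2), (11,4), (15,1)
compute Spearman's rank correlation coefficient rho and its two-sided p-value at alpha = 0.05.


Step 1: Rank x and y separately (midranks; no ties here).
rank(x): 13->5, 5->3, 3->1, 4->2, 11->4, 15->6
rank(y): 5->5, 3->3, 6->6, 2->2, 4->4, 1->1
Step 2: d_i = R_x(i) - R_y(i); compute d_i^2.
  (5-5)^2=0, (3-3)^2=0, (1-6)^2=25, (2-2)^2=0, (4-4)^2=0, (6-1)^2=25
sum(d^2) = 50.
Step 3: rho = 1 - 6*50 / (6*(6^2 - 1)) = 1 - 300/210 = -0.428571.
Step 4: Under H0, t = rho * sqrt((n-2)/(1-rho^2)) = -0.9487 ~ t(4).
Step 5: Two-sided p-value from the t-distribution with 4 df = 0.396501.
Step 6: alpha = 0.05. fail to reject H0.

rho = -0.4286, p = 0.396501, fail to reject H0 at alpha = 0.05.


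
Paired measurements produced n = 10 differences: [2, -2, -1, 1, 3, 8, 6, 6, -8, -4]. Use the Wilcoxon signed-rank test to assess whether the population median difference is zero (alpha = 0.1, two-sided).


Step 1: Drop any zero differences (none here) and take |d_i|.
|d| = [2, 2, 1, 1, 3, 8, 6, 6, 8, 4]
Step 2: Midrank |d_i| (ties get averaged ranks).
ranks: |2|->3.5, |2|->3.5, |1|->1.5, |1|->1.5, |3|->5, |8|->9.5, |6|->7.5, |6|->7.5, |8|->9.5, |4|->6
Step 3: Attach original signs; sum ranks with positive sign and with negative sign.
W+ = 3.5 + 1.5 + 5 + 9.5 + 7.5 + 7.5 = 34.5
W- = 3.5 + 1.5 + 9.5 + 6 = 20.5
(Check: W+ + W- = 55 should equal n(n+1)/2 = 55.)
Step 4: Test statistic W = min(W+, W-) = 20.5.
Step 5: Ties in |d|, so use the tie-corrected normal approximation.
        E[W] = n(n+1)/4 = 10*11/4 = 27.5.
        Tie groups: |d|=1 (t=2), |d|=2 (t=2), |d|=6 (t=2), |d|=8 (t=2); sum(t^3 - t) = 24.
        Var[W] = n(n+1)(2n+1)/24 - sum(t^3-t)/48 = 2310/24 - 24/48 = 95.75.
        z = (W - E[W]) / sqrt(Var[W]) = (20.5 - 27.5) / 9.7852 = -0.7154.
        Two-sided p = 2*Phi(z) = 0.474383.
Step 6: alpha = 0.1. fail to reject H0.

W+ = 34.5, W- = 20.5, W = min = 20.5, p = 0.474383, fail to reject H0.


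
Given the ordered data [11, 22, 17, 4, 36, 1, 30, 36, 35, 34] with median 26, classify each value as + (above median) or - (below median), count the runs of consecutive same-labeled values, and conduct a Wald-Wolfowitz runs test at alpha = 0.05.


Step 1: Compute median = 26; label A = above, B = below.
Labels in order: BBBBABAAAA  (n_A = 5, n_B = 5)
Step 2: Count runs R = 4.
Step 3: Under H0 (random ordering), E[R] = 2*n_A*n_B/(n_A+n_B) + 1 = 2*5*5/10 + 1 = 6.0000.
        Var[R] = 2*n_A*n_B*(2*n_A*n_B - n_A - n_B) / ((n_A+n_B)^2 * (n_A+n_B-1)) = 2000/900 = 2.2222.
        SD[R] = 1.4907.
Step 4: Continuity-corrected z = (R + 0.5 - E[R]) / SD[R] = (4 + 0.5 - 6.0000) / 1.4907 = -1.0062.
Step 5: Two-sided p-value via normal approximation = 2*(1 - Phi(|z|)) = 0.314305.
Step 6: alpha = 0.05. fail to reject H0.

R = 4, z = -1.0062, p = 0.314305, fail to reject H0.


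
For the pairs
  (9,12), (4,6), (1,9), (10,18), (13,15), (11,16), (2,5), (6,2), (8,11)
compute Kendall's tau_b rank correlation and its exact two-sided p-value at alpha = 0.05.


Step 1: Enumerate the 36 unordered pairs (i,j) with i<j and classify each by sign(x_j-x_i) * sign(y_j-y_i).
  (1,2):dx=-5,dy=-6->C; (1,3):dx=-8,dy=-3->C; (1,4):dx=+1,dy=+6->C; (1,5):dx=+4,dy=+3->C
  (1,6):dx=+2,dy=+4->C; (1,7):dx=-7,dy=-7->C; (1,8):dx=-3,dy=-10->C; (1,9):dx=-1,dy=-1->C
  (2,3):dx=-3,dy=+3->D; (2,4):dx=+6,dy=+12->C; (2,5):dx=+9,dy=+9->C; (2,6):dx=+7,dy=+10->C
  (2,7):dx=-2,dy=-1->C; (2,8):dx=+2,dy=-4->D; (2,9):dx=+4,dy=+5->C; (3,4):dx=+9,dy=+9->C
  (3,5):dx=+12,dy=+6->C; (3,6):dx=+10,dy=+7->C; (3,7):dx=+1,dy=-4->D; (3,8):dx=+5,dy=-7->D
  (3,9):dx=+7,dy=+2->C; (4,5):dx=+3,dy=-3->D; (4,6):dx=+1,dy=-2->D; (4,7):dx=-8,dy=-13->C
  (4,8):dx=-4,dy=-16->C; (4,9):dx=-2,dy=-7->C; (5,6):dx=-2,dy=+1->D; (5,7):dx=-11,dy=-10->C
  (5,8):dx=-7,dy=-13->C; (5,9):dx=-5,dy=-4->C; (6,7):dx=-9,dy=-11->C; (6,8):dx=-5,dy=-14->C
  (6,9):dx=-3,dy=-5->C; (7,8):dx=+4,dy=-3->D; (7,9):dx=+6,dy=+6->C; (8,9):dx=+2,dy=+9->C
Step 2: C = 28, D = 8, total pairs = 36.
Step 3: tau = (C - D)/(n(n-1)/2) = (28 - 8)/36 = 0.555556.
Step 4: Exact two-sided p-value (enumerate n! = 362880 permutations of y under H0): p = 0.044615.
Step 5: alpha = 0.05. reject H0.

tau_b = 0.5556 (C=28, D=8), p = 0.044615, reject H0.


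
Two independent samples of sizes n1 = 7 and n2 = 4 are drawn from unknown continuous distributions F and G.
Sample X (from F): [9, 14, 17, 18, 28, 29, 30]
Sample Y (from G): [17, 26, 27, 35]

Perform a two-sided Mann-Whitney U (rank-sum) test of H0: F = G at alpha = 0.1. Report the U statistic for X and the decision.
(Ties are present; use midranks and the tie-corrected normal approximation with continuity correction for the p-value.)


Step 1: Combine and sort all 11 observations; assign midranks.
sorted (value, group): (9,X), (14,X), (17,X), (17,Y), (18,X), (26,Y), (27,Y), (28,X), (29,X), (30,X), (35,Y)
ranks: 9->1, 14->2, 17->3.5, 17->3.5, 18->5, 26->6, 27->7, 28->8, 29->9, 30->10, 35->11
Step 2: Rank sum for X: R1 = 1 + 2 + 3.5 + 5 + 8 + 9 + 10 = 38.5.
Step 3: U_X = R1 - n1(n1+1)/2 = 38.5 - 7*8/2 = 38.5 - 28 = 10.5.
       U_Y = n1*n2 - U_X = 28 - 10.5 = 17.5.
Step 4: Ties are present, so use the tie-corrected normal approximation (with continuity correction) for the p-value.
Step 5: p-value = 0.569872; compare to alpha = 0.1. fail to reject H0.

U_X = 10.5, p = 0.569872, fail to reject H0 at alpha = 0.1.


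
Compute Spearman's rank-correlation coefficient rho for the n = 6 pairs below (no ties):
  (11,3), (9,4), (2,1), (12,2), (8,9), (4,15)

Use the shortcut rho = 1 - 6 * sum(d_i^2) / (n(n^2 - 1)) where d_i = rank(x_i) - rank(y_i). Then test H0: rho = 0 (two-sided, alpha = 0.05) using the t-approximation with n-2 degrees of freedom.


Step 1: Rank x and y separately (midranks; no ties here).
rank(x): 11->5, 9->4, 2->1, 12->6, 8->3, 4->2
rank(y): 3->3, 4->4, 1->1, 2->2, 9->5, 15->6
Step 2: d_i = R_x(i) - R_y(i); compute d_i^2.
  (5-3)^2=4, (4-4)^2=0, (1-1)^2=0, (6-2)^2=16, (3-5)^2=4, (2-6)^2=16
sum(d^2) = 40.
Step 3: rho = 1 - 6*40 / (6*(6^2 - 1)) = 1 - 240/210 = -0.142857.
Step 4: Under H0, t = rho * sqrt((n-2)/(1-rho^2)) = -0.2887 ~ t(4).
Step 5: Two-sided p-value from the t-distribution with 4 df = 0.787172.
Step 6: alpha = 0.05. fail to reject H0.

rho = -0.1429, p = 0.787172, fail to reject H0 at alpha = 0.05.


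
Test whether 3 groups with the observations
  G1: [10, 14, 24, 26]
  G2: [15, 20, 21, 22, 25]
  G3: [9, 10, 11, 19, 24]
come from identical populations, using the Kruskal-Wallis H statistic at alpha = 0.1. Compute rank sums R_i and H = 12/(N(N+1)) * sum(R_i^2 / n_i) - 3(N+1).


Step 1: Combine all N = 14 observations and assign midranks.
sorted (value, group, rank): (9,G3,1), (10,G1,2.5), (10,G3,2.5), (11,G3,4), (14,G1,5), (15,G2,6), (19,G3,7), (20,G2,8), (21,G2,9), (22,G2,10), (24,G1,11.5), (24,G3,11.5), (25,G2,13), (26,G1,14)
Step 2: Sum ranks within each group.
R_1 = 33 (n_1 = 4)
R_2 = 46 (n_2 = 5)
R_3 = 26 (n_3 = 5)
Step 3: H = 12/(N(N+1)) * sum(R_i^2/n_i) - 3(N+1)
     = 12/(14*15) * (33^2/4 + 46^2/5 + 26^2/5) - 3*15
     = 0.057143 * 830.65 - 45
     = 2.465714.
Step 4: Ties present; correction factor C = 1 - 12/(14^3 - 14) = 0.995604. Corrected H = 2.465714 / 0.995604 = 2.476600.
Step 5: Under H0, H ~ chi^2(2); p-value = 0.289877.
Step 6: alpha = 0.1. fail to reject H0.

H = 2.4766, df = 2, p = 0.289877, fail to reject H0.


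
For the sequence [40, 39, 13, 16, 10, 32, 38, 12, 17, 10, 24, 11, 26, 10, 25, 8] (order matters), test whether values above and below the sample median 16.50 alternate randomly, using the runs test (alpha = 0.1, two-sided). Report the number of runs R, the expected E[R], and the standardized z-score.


Step 1: Compute median = 16.50; label A = above, B = below.
Labels in order: AABBBAABABABABAB  (n_A = 8, n_B = 8)
Step 2: Count runs R = 12.
Step 3: Under H0 (random ordering), E[R] = 2*n_A*n_B/(n_A+n_B) + 1 = 2*8*8/16 + 1 = 9.0000.
        Var[R] = 2*n_A*n_B*(2*n_A*n_B - n_A - n_B) / ((n_A+n_B)^2 * (n_A+n_B-1)) = 14336/3840 = 3.7333.
        SD[R] = 1.9322.
Step 4: Continuity-corrected z = (R - 0.5 - E[R]) / SD[R] = (12 - 0.5 - 9.0000) / 1.9322 = 1.2939.
Step 5: Two-sided p-value via normal approximation = 2*(1 - Phi(|z|)) = 0.195709.
Step 6: alpha = 0.1. fail to reject H0.

R = 12, z = 1.2939, p = 0.195709, fail to reject H0.


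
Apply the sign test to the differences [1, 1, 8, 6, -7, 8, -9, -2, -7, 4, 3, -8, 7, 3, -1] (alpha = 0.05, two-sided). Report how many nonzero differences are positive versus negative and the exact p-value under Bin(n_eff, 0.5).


Step 1: Discard zero differences. Original n = 15; n_eff = number of nonzero differences = 15.
Nonzero differences (with sign): +1, +1, +8, +6, -7, +8, -9, -2, -7, +4, +3, -8, +7, +3, -1
Step 2: Count signs: positive = 9, negative = 6.
Step 3: Under H0: P(positive) = 0.5, so the number of positives S ~ Bin(15, 0.5).
Step 4: Two-sided exact p-value = sum of Bin(15,0.5) probabilities at or below the observed probability = 0.607239.
Step 5: alpha = 0.05. fail to reject H0.

n_eff = 15, pos = 9, neg = 6, p = 0.607239, fail to reject H0.


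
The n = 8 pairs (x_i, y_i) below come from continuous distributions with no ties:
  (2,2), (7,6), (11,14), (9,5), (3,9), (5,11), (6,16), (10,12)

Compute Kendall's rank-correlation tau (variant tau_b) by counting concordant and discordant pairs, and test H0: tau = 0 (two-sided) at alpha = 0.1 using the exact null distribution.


Step 1: Enumerate the 28 unordered pairs (i,j) with i<j and classify each by sign(x_j-x_i) * sign(y_j-y_i).
  (1,2):dx=+5,dy=+4->C; (1,3):dx=+9,dy=+12->C; (1,4):dx=+7,dy=+3->C; (1,5):dx=+1,dy=+7->C
  (1,6):dx=+3,dy=+9->C; (1,7):dx=+4,dy=+14->C; (1,8):dx=+8,dy=+10->C; (2,3):dx=+4,dy=+8->C
  (2,4):dx=+2,dy=-1->D; (2,5):dx=-4,dy=+3->D; (2,6):dx=-2,dy=+5->D; (2,7):dx=-1,dy=+10->D
  (2,8):dx=+3,dy=+6->C; (3,4):dx=-2,dy=-9->C; (3,5):dx=-8,dy=-5->C; (3,6):dx=-6,dy=-3->C
  (3,7):dx=-5,dy=+2->D; (3,8):dx=-1,dy=-2->C; (4,5):dx=-6,dy=+4->D; (4,6):dx=-4,dy=+6->D
  (4,7):dx=-3,dy=+11->D; (4,8):dx=+1,dy=+7->C; (5,6):dx=+2,dy=+2->C; (5,7):dx=+3,dy=+7->C
  (5,8):dx=+7,dy=+3->C; (6,7):dx=+1,dy=+5->C; (6,8):dx=+5,dy=+1->C; (7,8):dx=+4,dy=-4->D
Step 2: C = 19, D = 9, total pairs = 28.
Step 3: tau = (C - D)/(n(n-1)/2) = (19 - 9)/28 = 0.357143.
Step 4: Exact two-sided p-value (enumerate n! = 40320 permutations of y under H0): p = 0.275099.
Step 5: alpha = 0.1. fail to reject H0.

tau_b = 0.3571 (C=19, D=9), p = 0.275099, fail to reject H0.
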